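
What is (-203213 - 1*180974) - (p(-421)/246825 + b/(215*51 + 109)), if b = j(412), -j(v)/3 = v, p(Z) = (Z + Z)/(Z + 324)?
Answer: -50930500327274179/132566992425 ≈ -3.8419e+5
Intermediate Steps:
p(Z) = 2*Z/(324 + Z) (p(Z) = (2*Z)/(324 + Z) = 2*Z/(324 + Z))
j(v) = -3*v
b = -1236 (b = -3*412 = -1236)
(-203213 - 1*180974) - (p(-421)/246825 + b/(215*51 + 109)) = (-203213 - 1*180974) - ((2*(-421)/(324 - 421))/246825 - 1236/(215*51 + 109)) = (-203213 - 180974) - ((2*(-421)/(-97))*(1/246825) - 1236/(10965 + 109)) = -384187 - ((2*(-421)*(-1/97))*(1/246825) - 1236/11074) = -384187 - ((842/97)*(1/246825) - 1236*1/11074) = -384187 - (842/23942025 - 618/5537) = -384187 - 1*(-14791509296/132566992425) = -384187 + 14791509296/132566992425 = -50930500327274179/132566992425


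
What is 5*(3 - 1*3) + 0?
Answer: 0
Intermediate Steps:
5*(3 - 1*3) + 0 = 5*(3 - 3) + 0 = 5*0 + 0 = 0 + 0 = 0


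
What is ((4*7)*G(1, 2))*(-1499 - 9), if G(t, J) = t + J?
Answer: -126672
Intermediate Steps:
G(t, J) = J + t
((4*7)*G(1, 2))*(-1499 - 9) = ((4*7)*(2 + 1))*(-1499 - 9) = (28*3)*(-1508) = 84*(-1508) = -126672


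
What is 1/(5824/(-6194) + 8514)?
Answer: 3097/26364946 ≈ 0.00011747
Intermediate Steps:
1/(5824/(-6194) + 8514) = 1/(5824*(-1/6194) + 8514) = 1/(-2912/3097 + 8514) = 1/(26364946/3097) = 3097/26364946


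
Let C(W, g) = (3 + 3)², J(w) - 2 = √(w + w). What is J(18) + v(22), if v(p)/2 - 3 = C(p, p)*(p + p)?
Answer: 3182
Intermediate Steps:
J(w) = 2 + √2*√w (J(w) = 2 + √(w + w) = 2 + √(2*w) = 2 + √2*√w)
C(W, g) = 36 (C(W, g) = 6² = 36)
v(p) = 6 + 144*p (v(p) = 6 + 2*(36*(p + p)) = 6 + 2*(36*(2*p)) = 6 + 2*(72*p) = 6 + 144*p)
J(18) + v(22) = (2 + √2*√18) + (6 + 144*22) = (2 + √2*(3*√2)) + (6 + 3168) = (2 + 6) + 3174 = 8 + 3174 = 3182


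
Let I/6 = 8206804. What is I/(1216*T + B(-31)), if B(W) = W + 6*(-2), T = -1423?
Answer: -49240824/1730411 ≈ -28.456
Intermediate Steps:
B(W) = -12 + W (B(W) = W - 12 = -12 + W)
I = 49240824 (I = 6*8206804 = 49240824)
I/(1216*T + B(-31)) = 49240824/(1216*(-1423) + (-12 - 31)) = 49240824/(-1730368 - 43) = 49240824/(-1730411) = 49240824*(-1/1730411) = -49240824/1730411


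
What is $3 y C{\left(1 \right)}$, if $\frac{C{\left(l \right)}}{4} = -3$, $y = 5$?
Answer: $-180$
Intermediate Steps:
$C{\left(l \right)} = -12$ ($C{\left(l \right)} = 4 \left(-3\right) = -12$)
$3 y C{\left(1 \right)} = 3 \cdot 5 \left(-12\right) = 15 \left(-12\right) = -180$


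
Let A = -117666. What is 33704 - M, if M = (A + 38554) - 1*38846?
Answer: 151662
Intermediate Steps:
M = -117958 (M = (-117666 + 38554) - 1*38846 = -79112 - 38846 = -117958)
33704 - M = 33704 - 1*(-117958) = 33704 + 117958 = 151662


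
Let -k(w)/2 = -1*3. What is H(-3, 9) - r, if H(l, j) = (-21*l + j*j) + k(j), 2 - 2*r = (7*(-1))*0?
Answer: 149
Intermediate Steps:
k(w) = 6 (k(w) = -(-2)*3 = -2*(-3) = 6)
r = 1 (r = 1 - 7*(-1)*0/2 = 1 - (-7)*0/2 = 1 - 1/2*0 = 1 + 0 = 1)
H(l, j) = 6 + j**2 - 21*l (H(l, j) = (-21*l + j*j) + 6 = (-21*l + j**2) + 6 = (j**2 - 21*l) + 6 = 6 + j**2 - 21*l)
H(-3, 9) - r = (6 + 9**2 - 21*(-3)) - 1*1 = (6 + 81 + 63) - 1 = 150 - 1 = 149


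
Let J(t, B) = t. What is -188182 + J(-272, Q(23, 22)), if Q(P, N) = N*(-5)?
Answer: -188454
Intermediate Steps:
Q(P, N) = -5*N
-188182 + J(-272, Q(23, 22)) = -188182 - 272 = -188454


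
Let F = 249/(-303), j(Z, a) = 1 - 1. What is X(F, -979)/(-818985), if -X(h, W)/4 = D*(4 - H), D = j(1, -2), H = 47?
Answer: 0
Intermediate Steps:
j(Z, a) = 0
F = -83/101 (F = 249*(-1/303) = -83/101 ≈ -0.82178)
D = 0
X(h, W) = 0 (X(h, W) = -0*(4 - 1*47) = -0*(4 - 47) = -0*(-43) = -4*0 = 0)
X(F, -979)/(-818985) = 0/(-818985) = 0*(-1/818985) = 0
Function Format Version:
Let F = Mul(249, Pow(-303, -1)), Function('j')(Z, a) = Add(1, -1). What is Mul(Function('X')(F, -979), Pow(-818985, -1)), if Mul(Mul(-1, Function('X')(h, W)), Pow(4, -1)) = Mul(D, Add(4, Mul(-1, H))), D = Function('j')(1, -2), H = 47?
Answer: 0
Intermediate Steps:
Function('j')(Z, a) = 0
F = Rational(-83, 101) (F = Mul(249, Rational(-1, 303)) = Rational(-83, 101) ≈ -0.82178)
D = 0
Function('X')(h, W) = 0 (Function('X')(h, W) = Mul(-4, Mul(0, Add(4, Mul(-1, 47)))) = Mul(-4, Mul(0, Add(4, -47))) = Mul(-4, Mul(0, -43)) = Mul(-4, 0) = 0)
Mul(Function('X')(F, -979), Pow(-818985, -1)) = Mul(0, Pow(-818985, -1)) = Mul(0, Rational(-1, 818985)) = 0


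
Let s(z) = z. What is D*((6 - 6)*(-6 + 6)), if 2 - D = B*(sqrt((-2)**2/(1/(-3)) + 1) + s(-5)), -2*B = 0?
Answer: 0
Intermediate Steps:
B = 0 (B = -1/2*0 = 0)
D = 2 (D = 2 - 0*(sqrt((-2)**2/(1/(-3)) + 1) - 5) = 2 - 0*(sqrt(4/(-1/3) + 1) - 5) = 2 - 0*(sqrt(4*(-3) + 1) - 5) = 2 - 0*(sqrt(-12 + 1) - 5) = 2 - 0*(sqrt(-11) - 5) = 2 - 0*(I*sqrt(11) - 5) = 2 - 0*(-5 + I*sqrt(11)) = 2 - 1*0 = 2 + 0 = 2)
D*((6 - 6)*(-6 + 6)) = 2*((6 - 6)*(-6 + 6)) = 2*(0*0) = 2*0 = 0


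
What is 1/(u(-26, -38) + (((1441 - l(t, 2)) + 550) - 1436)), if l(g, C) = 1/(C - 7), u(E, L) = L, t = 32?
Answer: 5/2586 ≈ 0.0019335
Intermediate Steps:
l(g, C) = 1/(-7 + C)
1/(u(-26, -38) + (((1441 - l(t, 2)) + 550) - 1436)) = 1/(-38 + (((1441 - 1/(-7 + 2)) + 550) - 1436)) = 1/(-38 + (((1441 - 1/(-5)) + 550) - 1436)) = 1/(-38 + (((1441 - 1*(-⅕)) + 550) - 1436)) = 1/(-38 + (((1441 + ⅕) + 550) - 1436)) = 1/(-38 + ((7206/5 + 550) - 1436)) = 1/(-38 + (9956/5 - 1436)) = 1/(-38 + 2776/5) = 1/(2586/5) = 5/2586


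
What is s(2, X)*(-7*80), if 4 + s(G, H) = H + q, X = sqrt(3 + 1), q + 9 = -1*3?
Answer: 7840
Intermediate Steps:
q = -12 (q = -9 - 1*3 = -9 - 3 = -12)
X = 2 (X = sqrt(4) = 2)
s(G, H) = -16 + H (s(G, H) = -4 + (H - 12) = -4 + (-12 + H) = -16 + H)
s(2, X)*(-7*80) = (-16 + 2)*(-7*80) = -14*(-560) = 7840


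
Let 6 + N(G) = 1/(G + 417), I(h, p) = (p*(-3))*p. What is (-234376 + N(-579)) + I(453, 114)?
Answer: -44285941/162 ≈ -2.7337e+5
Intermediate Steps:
I(h, p) = -3*p² (I(h, p) = (-3*p)*p = -3*p²)
N(G) = -6 + 1/(417 + G) (N(G) = -6 + 1/(G + 417) = -6 + 1/(417 + G))
(-234376 + N(-579)) + I(453, 114) = (-234376 + (-2501 - 6*(-579))/(417 - 579)) - 3*114² = (-234376 + (-2501 + 3474)/(-162)) - 3*12996 = (-234376 - 1/162*973) - 38988 = (-234376 - 973/162) - 38988 = -37969885/162 - 38988 = -44285941/162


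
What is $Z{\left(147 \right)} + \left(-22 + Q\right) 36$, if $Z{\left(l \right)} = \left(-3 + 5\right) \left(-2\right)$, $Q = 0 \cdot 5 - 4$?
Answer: $-940$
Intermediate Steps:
$Q = -4$ ($Q = 0 - 4 = -4$)
$Z{\left(l \right)} = -4$ ($Z{\left(l \right)} = 2 \left(-2\right) = -4$)
$Z{\left(147 \right)} + \left(-22 + Q\right) 36 = -4 + \left(-22 - 4\right) 36 = -4 - 936 = -940$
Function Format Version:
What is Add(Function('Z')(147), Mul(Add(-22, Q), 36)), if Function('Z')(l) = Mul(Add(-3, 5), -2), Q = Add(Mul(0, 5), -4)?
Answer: -940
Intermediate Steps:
Q = -4 (Q = Add(0, -4) = -4)
Function('Z')(l) = -4 (Function('Z')(l) = Mul(2, -2) = -4)
Add(Function('Z')(147), Mul(Add(-22, Q), 36)) = Add(-4, Mul(Add(-22, -4), 36)) = Add(-4, Mul(-26, 36)) = Add(-4, -936) = -940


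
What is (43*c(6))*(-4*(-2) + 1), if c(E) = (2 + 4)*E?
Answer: 13932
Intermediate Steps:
c(E) = 6*E
(43*c(6))*(-4*(-2) + 1) = (43*(6*6))*(-4*(-2) + 1) = (43*36)*(8 + 1) = 1548*9 = 13932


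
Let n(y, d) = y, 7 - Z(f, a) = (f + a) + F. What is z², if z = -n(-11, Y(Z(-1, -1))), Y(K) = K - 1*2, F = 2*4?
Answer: 121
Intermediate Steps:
F = 8
Z(f, a) = -1 - a - f (Z(f, a) = 7 - ((f + a) + 8) = 7 - ((a + f) + 8) = 7 - (8 + a + f) = 7 + (-8 - a - f) = -1 - a - f)
Y(K) = -2 + K (Y(K) = K - 2 = -2 + K)
z = 11 (z = -1*(-11) = 11)
z² = 11² = 121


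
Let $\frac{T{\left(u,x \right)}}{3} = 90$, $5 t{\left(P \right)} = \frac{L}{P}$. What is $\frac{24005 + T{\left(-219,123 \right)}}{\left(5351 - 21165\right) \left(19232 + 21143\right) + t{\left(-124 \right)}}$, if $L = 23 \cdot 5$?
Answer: $- \frac{3010100}{79172791023} \approx -3.8019 \cdot 10^{-5}$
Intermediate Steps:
$L = 115$
$t{\left(P \right)} = \frac{23}{P}$ ($t{\left(P \right)} = \frac{115 \frac{1}{P}}{5} = \frac{23}{P}$)
$T{\left(u,x \right)} = 270$ ($T{\left(u,x \right)} = 3 \cdot 90 = 270$)
$\frac{24005 + T{\left(-219,123 \right)}}{\left(5351 - 21165\right) \left(19232 + 21143\right) + t{\left(-124 \right)}} = \frac{24005 + 270}{\left(5351 - 21165\right) \left(19232 + 21143\right) + \frac{23}{-124}} = \frac{24275}{\left(-15814\right) 40375 + 23 \left(- \frac{1}{124}\right)} = \frac{24275}{-638490250 - \frac{23}{124}} = \frac{24275}{- \frac{79172791023}{124}} = 24275 \left(- \frac{124}{79172791023}\right) = - \frac{3010100}{79172791023}$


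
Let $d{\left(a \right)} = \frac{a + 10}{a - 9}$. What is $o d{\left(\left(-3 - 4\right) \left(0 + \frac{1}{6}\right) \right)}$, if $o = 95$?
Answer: $- \frac{5035}{61} \approx -82.541$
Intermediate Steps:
$d{\left(a \right)} = \frac{10 + a}{-9 + a}$
$o d{\left(\left(-3 - 4\right) \left(0 + \frac{1}{6}\right) \right)} = 95 \frac{10 + \left(-3 - 4\right) \left(0 + \frac{1}{6}\right)}{-9 + \left(-3 - 4\right) \left(0 + \frac{1}{6}\right)} = 95 \frac{10 - \frac{7}{6}}{-9 - \frac{7}{6}} = 95 \frac{1}{- \frac{61}{6}} \cdot \frac{53}{6} = 95 \left(\left(- \frac{6}{61}\right) \frac{53}{6}\right) = 95 \left(- \frac{53}{61}\right) = - \frac{5035}{61}$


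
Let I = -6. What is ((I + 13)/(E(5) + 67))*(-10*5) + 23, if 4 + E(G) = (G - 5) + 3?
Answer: 584/33 ≈ 17.697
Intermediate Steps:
E(G) = -6 + G (E(G) = -4 + ((G - 5) + 3) = -4 + ((-5 + G) + 3) = -4 + (-2 + G) = -6 + G)
((I + 13)/(E(5) + 67))*(-10*5) + 23 = ((-6 + 13)/((-6 + 5) + 67))*(-10*5) + 23 = (7/(-1 + 67))*(-50) + 23 = (7/66)*(-50) + 23 = -175/33 + 23 = 584/33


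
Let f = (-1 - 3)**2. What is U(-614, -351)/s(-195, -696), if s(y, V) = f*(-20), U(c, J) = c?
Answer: 307/160 ≈ 1.9188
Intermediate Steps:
f = 16 (f = (-4)**2 = 16)
s(y, V) = -320 (s(y, V) = 16*(-20) = -320)
U(-614, -351)/s(-195, -696) = -614/(-320) = -614*(-1/320) = 307/160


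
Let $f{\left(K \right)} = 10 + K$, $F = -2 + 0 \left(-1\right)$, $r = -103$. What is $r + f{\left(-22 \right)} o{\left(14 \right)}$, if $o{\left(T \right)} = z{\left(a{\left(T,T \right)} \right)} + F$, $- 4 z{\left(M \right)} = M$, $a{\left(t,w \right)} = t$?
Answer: $-37$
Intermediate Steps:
$z{\left(M \right)} = - \frac{M}{4}$
$F = -2$ ($F = -2 + 0 = -2$)
$o{\left(T \right)} = -2 - \frac{T}{4}$ ($o{\left(T \right)} = - \frac{T}{4} - 2 = -2 - \frac{T}{4}$)
$r + f{\left(-22 \right)} o{\left(14 \right)} = -103 + \left(10 - 22\right) \left(-2 - \frac{7}{2}\right) = -103 - 12 \left(-2 - \frac{7}{2}\right) = -103 - -66 = -103 + 66 = -37$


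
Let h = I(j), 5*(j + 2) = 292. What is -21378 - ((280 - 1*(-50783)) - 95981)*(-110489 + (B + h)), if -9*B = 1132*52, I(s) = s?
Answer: -236439746476/45 ≈ -5.2542e+9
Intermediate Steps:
j = 282/5 (j = -2 + (⅕)*292 = -2 + 292/5 = 282/5 ≈ 56.400)
h = 282/5 ≈ 56.400
B = -58864/9 (B = -1132*52/9 = -⅑*58864 = -58864/9 ≈ -6540.4)
-21378 - ((280 - 1*(-50783)) - 95981)*(-110489 + (B + h)) = -21378 - ((280 - 1*(-50783)) - 95981)*(-110489 + (-58864/9 + 282/5)) = -21378 - ((280 + 50783) - 95981)*(-110489 - 291782/45) = -21378 - (51063 - 95981)*(-5263787)/45 = -21378 - (-44918)*(-5263787)/45 = -21378 - 1*236438784466/45 = -21378 - 236438784466/45 = -236439746476/45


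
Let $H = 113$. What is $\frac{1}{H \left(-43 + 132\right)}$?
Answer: $\frac{1}{10057} \approx 9.9433 \cdot 10^{-5}$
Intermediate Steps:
$\frac{1}{H \left(-43 + 132\right)} = \frac{1}{113 \left(-43 + 132\right)} = \frac{1}{113 \cdot 89} = \frac{1}{10057}$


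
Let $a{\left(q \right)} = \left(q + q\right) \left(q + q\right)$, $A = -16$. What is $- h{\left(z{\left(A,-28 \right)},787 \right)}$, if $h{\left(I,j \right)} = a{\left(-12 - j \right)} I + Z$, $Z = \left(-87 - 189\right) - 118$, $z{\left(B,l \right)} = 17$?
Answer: $-43410874$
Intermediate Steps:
$a{\left(q \right)} = 4 q^{2}$ ($a{\left(q \right)} = 2 q 2 q = 4 q^{2}$)
$Z = -394$ ($Z = -276 - 118 = -394$)
$h{\left(I,j \right)} = -394 + 4 I \left(-12 - j\right)^{2}$ ($h{\left(I,j \right)} = 4 \left(-12 - j\right)^{2} I - 394 = 4 I \left(-12 - j\right)^{2} - 394 = -394 + 4 I \left(-12 - j\right)^{2}$)
$- h{\left(z{\left(A,-28 \right)},787 \right)} = - (-394 + 4 \cdot 17 \left(12 + 787\right)^{2}) = - (-394 + 4 \cdot 17 \cdot 799^{2}) = - (-394 + 4 \cdot 17 \cdot 638401) = - (-394 + 43411268) = \left(-1\right) 43410874 = -43410874$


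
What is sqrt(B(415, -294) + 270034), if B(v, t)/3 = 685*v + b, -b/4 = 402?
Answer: sqrt(1118035) ≈ 1057.4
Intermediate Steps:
b = -1608 (b = -4*402 = -1608)
B(v, t) = -4824 + 2055*v (B(v, t) = 3*(685*v - 1608) = 3*(-1608 + 685*v) = -4824 + 2055*v)
sqrt(B(415, -294) + 270034) = sqrt((-4824 + 2055*415) + 270034) = sqrt((-4824 + 852825) + 270034) = sqrt(848001 + 270034) = sqrt(1118035)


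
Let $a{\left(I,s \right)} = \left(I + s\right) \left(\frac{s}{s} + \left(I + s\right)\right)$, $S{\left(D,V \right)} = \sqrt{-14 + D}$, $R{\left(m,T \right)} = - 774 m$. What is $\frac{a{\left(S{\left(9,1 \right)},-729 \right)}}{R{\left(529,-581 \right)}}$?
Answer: $- \frac{530707}{409446} + \frac{1457 i \sqrt{5}}{409446} \approx -1.2962 + 0.007957 i$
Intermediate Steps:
$a{\left(I,s \right)} = \left(I + s\right) \left(1 + I + s\right)$ ($a{\left(I,s \right)} = \left(I + s\right) \left(1 + \left(I + s\right)\right) = \left(I + s\right) \left(1 + I + s\right)$)
$\frac{a{\left(S{\left(9,1 \right)},-729 \right)}}{R{\left(529,-581 \right)}} = \frac{\sqrt{-14 + 9} - 729 + \left(\sqrt{-14 + 9}\right)^{2} + \left(-729\right)^{2} + 2 \sqrt{-14 + 9} \left(-729\right)}{\left(-774\right) 529} = \frac{\sqrt{-5} - 729 + \left(\sqrt{-5}\right)^{2} + 531441 + 2 \sqrt{-5} \left(-729\right)}{-409446} = \left(i \sqrt{5} - 729 + \left(i \sqrt{5}\right)^{2} + 531441 + 2 i \sqrt{5} \left(-729\right)\right) \left(- \frac{1}{409446}\right) = \left(i \sqrt{5} - 729 - 5 + 531441 - 1458 i \sqrt{5}\right) \left(- \frac{1}{409446}\right) = \left(530707 - 1457 i \sqrt{5}\right) \left(- \frac{1}{409446}\right) = - \frac{530707}{409446} + \frac{1457 i \sqrt{5}}{409446}$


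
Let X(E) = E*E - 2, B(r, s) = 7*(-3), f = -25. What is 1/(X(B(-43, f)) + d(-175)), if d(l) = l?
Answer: 1/264 ≈ 0.0037879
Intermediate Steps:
B(r, s) = -21
X(E) = -2 + E² (X(E) = E² - 2 = -2 + E²)
1/(X(B(-43, f)) + d(-175)) = 1/((-2 + (-21)²) - 175) = 1/((-2 + 441) - 175) = 1/(439 - 175) = 1/264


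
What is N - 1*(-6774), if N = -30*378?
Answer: -4566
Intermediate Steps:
N = -11340
N - 1*(-6774) = -11340 - 1*(-6774) = -11340 + 6774 = -4566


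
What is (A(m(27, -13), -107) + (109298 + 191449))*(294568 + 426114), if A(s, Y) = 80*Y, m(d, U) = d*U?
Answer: 210573911534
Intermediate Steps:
m(d, U) = U*d
(A(m(27, -13), -107) + (109298 + 191449))*(294568 + 426114) = (80*(-107) + (109298 + 191449))*(294568 + 426114) = (-8560 + 300747)*720682 = 292187*720682 = 210573911534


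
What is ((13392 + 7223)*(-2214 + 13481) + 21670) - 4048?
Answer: 232286827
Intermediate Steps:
((13392 + 7223)*(-2214 + 13481) + 21670) - 4048 = (20615*11267 + 21670) - 4048 = (232269205 + 21670) - 4048 = 232290875 - 4048 = 232286827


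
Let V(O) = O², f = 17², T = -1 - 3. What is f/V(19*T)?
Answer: 289/5776 ≈ 0.050035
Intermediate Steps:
T = -4
f = 289
f/V(19*T) = 289/((19*(-4))²) = 289/((-76)²) = 289/5776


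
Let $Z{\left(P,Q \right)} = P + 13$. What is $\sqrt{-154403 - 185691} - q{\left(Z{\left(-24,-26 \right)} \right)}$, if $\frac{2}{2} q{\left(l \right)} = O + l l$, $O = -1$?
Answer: $-120 + i \sqrt{340094} \approx -120.0 + 583.18 i$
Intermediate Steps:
$Z{\left(P,Q \right)} = 13 + P$
$q{\left(l \right)} = -1 + l^{2}$ ($q{\left(l \right)} = -1 + l l = -1 + l^{2}$)
$\sqrt{-154403 - 185691} - q{\left(Z{\left(-24,-26 \right)} \right)} = \sqrt{-154403 - 185691} - \left(-1 + \left(13 - 24\right)^{2}\right) = \sqrt{-340094} - \left(-1 + \left(-11\right)^{2}\right) = i \sqrt{340094} - \left(-1 + 121\right) = i \sqrt{340094} - 120 = -120 + i \sqrt{340094}$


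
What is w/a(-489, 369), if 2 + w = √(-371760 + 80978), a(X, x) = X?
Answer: 2/489 - I*√290782/489 ≈ 0.00409 - 1.1027*I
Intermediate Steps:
w = -2 + I*√290782 (w = -2 + √(-371760 + 80978) = -2 + √(-290782) = -2 + I*√290782 ≈ -2.0 + 539.24*I)
w/a(-489, 369) = (-2 + I*√290782)/(-489) = (-2 + I*√290782)*(-1/489) = 2/489 - I*√290782/489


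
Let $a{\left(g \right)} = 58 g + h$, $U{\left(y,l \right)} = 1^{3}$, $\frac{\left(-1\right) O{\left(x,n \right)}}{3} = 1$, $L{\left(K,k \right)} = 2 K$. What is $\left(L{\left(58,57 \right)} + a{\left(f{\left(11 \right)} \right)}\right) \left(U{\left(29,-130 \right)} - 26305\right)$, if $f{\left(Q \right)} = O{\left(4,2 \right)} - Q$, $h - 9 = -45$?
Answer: $19254528$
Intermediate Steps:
$h = -36$ ($h = 9 - 45 = -36$)
$O{\left(x,n \right)} = -3$ ($O{\left(x,n \right)} = \left(-3\right) 1 = -3$)
$f{\left(Q \right)} = -3 - Q$
$U{\left(y,l \right)} = 1$
$a{\left(g \right)} = -36 + 58 g$ ($a{\left(g \right)} = 58 g - 36 = -36 + 58 g$)
$\left(L{\left(58,57 \right)} + a{\left(f{\left(11 \right)} \right)}\right) \left(U{\left(29,-130 \right)} - 26305\right) = \left(2 \cdot 58 + \left(-36 + 58 \left(-3 - 11\right)\right)\right) \left(1 - 26305\right) = \left(116 + \left(-36 + 58 \left(-3 - 11\right)\right)\right) \left(-26304\right) = \left(116 + \left(-36 + 58 \left(-14\right)\right)\right) \left(-26304\right) = \left(116 - 848\right) \left(-26304\right) = \left(-732\right) \left(-26304\right) = 19254528$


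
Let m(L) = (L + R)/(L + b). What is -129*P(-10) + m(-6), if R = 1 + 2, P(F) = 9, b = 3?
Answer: -1160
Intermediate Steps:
R = 3
m(L) = 1 (m(L) = (L + 3)/(L + 3) = (3 + L)/(3 + L) = 1)
-129*P(-10) + m(-6) = -129*9 + 1 = -1161 + 1 = -1160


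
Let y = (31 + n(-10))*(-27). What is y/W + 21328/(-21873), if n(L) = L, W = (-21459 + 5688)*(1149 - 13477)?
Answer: -8585313485/8804669928 ≈ -0.97509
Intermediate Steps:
W = 194424888 (W = -15771*(-12328) = 194424888)
y = -567 (y = (31 - 10)*(-27) = 21*(-27) = -567)
y/W + 21328/(-21873) = -567/194424888 + 21328/(-21873) = -567*1/194424888 + 21328*(-1/21873) = -27/9258328 - 21328/21873 = -8585313485/8804669928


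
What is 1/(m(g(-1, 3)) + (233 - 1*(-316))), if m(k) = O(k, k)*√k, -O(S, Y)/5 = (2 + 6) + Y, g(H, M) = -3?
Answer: 183/101092 + 25*I*√3/303276 ≈ 0.0018102 + 0.00014278*I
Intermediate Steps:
O(S, Y) = -40 - 5*Y (O(S, Y) = -5*((2 + 6) + Y) = -5*(8 + Y) = -40 - 5*Y)
m(k) = √k*(-40 - 5*k) (m(k) = (-40 - 5*k)*√k = √k*(-40 - 5*k))
1/(m(g(-1, 3)) + (233 - 1*(-316))) = 1/(5*√(-3)*(-8 - 1*(-3)) + (233 - 1*(-316))) = 1/(5*(I*√3)*(-8 + 3) + (233 + 316)) = 1/(5*(I*√3)*(-5) + 549) = 1/(-25*I*√3 + 549) = 1/(549 - 25*I*√3)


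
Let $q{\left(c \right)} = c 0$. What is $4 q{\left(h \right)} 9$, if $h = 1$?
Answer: $0$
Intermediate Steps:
$q{\left(c \right)} = 0$
$4 q{\left(h \right)} 9 = 4 \cdot 0 \cdot 9 = 0 \cdot 9 = 0$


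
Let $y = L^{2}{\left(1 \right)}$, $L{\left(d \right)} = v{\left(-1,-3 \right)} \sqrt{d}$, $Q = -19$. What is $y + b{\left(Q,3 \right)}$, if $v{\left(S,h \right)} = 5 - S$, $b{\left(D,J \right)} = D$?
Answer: $17$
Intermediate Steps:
$L{\left(d \right)} = 6 \sqrt{d}$ ($L{\left(d \right)} = \left(5 - -1\right) \sqrt{d} = \left(5 + 1\right) \sqrt{d} = 6 \sqrt{d}$)
$y = 36$ ($y = \left(6 \sqrt{1}\right)^{2} = \left(6 \cdot 1\right)^{2} = 6^{2} = 36$)
$y + b{\left(Q,3 \right)} = 36 - 19 = 17$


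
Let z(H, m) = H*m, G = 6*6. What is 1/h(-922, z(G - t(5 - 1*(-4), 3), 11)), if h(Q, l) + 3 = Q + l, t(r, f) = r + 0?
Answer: -1/628 ≈ -0.0015924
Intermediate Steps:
G = 36
t(r, f) = r
h(Q, l) = -3 + Q + l (h(Q, l) = -3 + (Q + l) = -3 + Q + l)
1/h(-922, z(G - t(5 - 1*(-4), 3), 11)) = 1/(-3 - 922 + (36 - (5 - 1*(-4)))*11) = 1/(-3 - 922 + (36 - (5 + 4))*11) = 1/(-3 - 922 + (36 - 1*9)*11) = 1/(-3 - 922 + (36 - 9)*11) = 1/(-3 - 922 + 27*11) = 1/(-3 - 922 + 297) = 1/(-628) = -1/628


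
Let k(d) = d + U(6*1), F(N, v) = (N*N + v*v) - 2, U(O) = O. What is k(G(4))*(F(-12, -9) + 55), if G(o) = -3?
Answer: 834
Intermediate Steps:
F(N, v) = -2 + N² + v² (F(N, v) = (N² + v²) - 2 = -2 + N² + v²)
k(d) = 6 + d (k(d) = d + 6*1 = d + 6 = 6 + d)
k(G(4))*(F(-12, -9) + 55) = (6 - 3)*((-2 + (-12)² + (-9)²) + 55) = 3*((-2 + 144 + 81) + 55) = 3*(223 + 55) = 3*278 = 834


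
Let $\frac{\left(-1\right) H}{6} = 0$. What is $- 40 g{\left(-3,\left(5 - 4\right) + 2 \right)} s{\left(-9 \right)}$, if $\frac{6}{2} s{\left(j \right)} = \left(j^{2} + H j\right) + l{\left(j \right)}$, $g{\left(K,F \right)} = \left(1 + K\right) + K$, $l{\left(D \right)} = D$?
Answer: $4800$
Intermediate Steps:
$H = 0$ ($H = \left(-6\right) 0 = 0$)
$g{\left(K,F \right)} = 1 + 2 K$
$s{\left(j \right)} = \frac{j}{3} + \frac{j^{2}}{3}$ ($s{\left(j \right)} = \frac{\left(j^{2} + 0 j\right) + j}{3} = \frac{\left(j^{2} + 0\right) + j}{3} = \frac{j^{2} + j}{3} = \frac{j + j^{2}}{3} = \frac{j}{3} + \frac{j^{2}}{3}$)
$- 40 g{\left(-3,\left(5 - 4\right) + 2 \right)} s{\left(-9 \right)} = - 40 \left(1 + 2 \left(-3\right)\right) \frac{1}{3} \left(-9\right) \left(1 - 9\right) = - 40 \left(1 - 6\right) \frac{1}{3} \left(-9\right) \left(-8\right) = \left(-40\right) \left(-5\right) 24 = 200 \cdot 24 = 4800$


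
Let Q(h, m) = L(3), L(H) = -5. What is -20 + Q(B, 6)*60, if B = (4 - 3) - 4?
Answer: -320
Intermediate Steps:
B = -3 (B = 1 - 4 = -3)
Q(h, m) = -5
-20 + Q(B, 6)*60 = -20 - 5*60 = -20 - 300 = -320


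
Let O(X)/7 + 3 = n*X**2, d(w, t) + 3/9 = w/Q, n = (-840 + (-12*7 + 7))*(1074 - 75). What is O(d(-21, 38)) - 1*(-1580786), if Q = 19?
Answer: -4220254351/361 ≈ -1.1690e+7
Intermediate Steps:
n = -916083 (n = (-840 + (-84 + 7))*999 = (-840 - 77)*999 = -917*999 = -916083)
d(w, t) = -1/3 + w/19
O(X) = -21 - 6412581*X**2 (O(X) = -21 + 7*(-916083*X**2) = -21 - 6412581*X**2)
O(d(-21, 38)) - 1*(-1580786) = (-21 - 6412581*(-1/3 + (1/19)*(-21))**2) - 1*(-1580786) = (-21 - 6412581*(-1/3 - 21/19)**2) + 1580786 = (-21 - 6412581*(-82/57)**2) + 1580786 = (-21 - 6412581*6724/3249) + 1580786 = (-21 - 4790910516/361) + 1580786 = -4790918097/361 + 1580786 = -4220254351/361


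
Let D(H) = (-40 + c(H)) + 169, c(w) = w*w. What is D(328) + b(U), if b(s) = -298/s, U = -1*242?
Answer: 13033422/121 ≈ 1.0771e+5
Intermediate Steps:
U = -242
c(w) = w²
D(H) = 129 + H² (D(H) = (-40 + H²) + 169 = 129 + H²)
D(328) + b(U) = (129 + 328²) - 298/(-242) = (129 + 107584) - 298*(-1/242) = 107713 + 149/121 = 13033422/121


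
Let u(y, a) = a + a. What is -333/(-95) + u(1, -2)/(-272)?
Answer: 22739/6460 ≈ 3.5200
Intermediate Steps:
u(y, a) = 2*a
-333/(-95) + u(1, -2)/(-272) = -333/(-95) + (2*(-2))/(-272) = -333*(-1/95) - 4*(-1/272) = 333/95 + 1/68 = 22739/6460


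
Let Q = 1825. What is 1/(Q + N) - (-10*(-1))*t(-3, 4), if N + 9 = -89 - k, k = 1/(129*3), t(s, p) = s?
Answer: 20050827/668348 ≈ 30.001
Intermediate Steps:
k = 1/387 ≈ 0.0025840
N = -37927/387 (N = -9 + (-89 - 1*1/387) = -9 + (-89 - 1/387) = -9 - 34444/387 = -37927/387 ≈ -98.003)
1/(Q + N) - (-10*(-1))*t(-3, 4) = 1/(1825 - 37927/387) - (-10*(-1))*(-3) = 1/(668348/387) - 10*(-3) = 387/668348 - 1*(-30) = 387/668348 + 30 = 20050827/668348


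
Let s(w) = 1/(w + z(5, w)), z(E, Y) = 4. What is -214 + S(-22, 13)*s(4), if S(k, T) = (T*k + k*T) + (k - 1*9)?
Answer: -2315/8 ≈ -289.38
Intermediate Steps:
S(k, T) = -9 + k + 2*T*k (S(k, T) = (T*k + T*k) + (k - 9) = 2*T*k + (-9 + k) = -9 + k + 2*T*k)
s(w) = 1/(4 + w) (s(w) = 1/(w + 4) = 1/(4 + w))
-214 + S(-22, 13)*s(4) = -214 + (-9 - 22 + 2*13*(-22))/(4 + 4) = -214 + (-9 - 22 - 572)/8 = -214 - 603*⅛ = -214 - 603/8 = -2315/8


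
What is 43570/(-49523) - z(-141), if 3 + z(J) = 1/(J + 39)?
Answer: 10759421/5051346 ≈ 2.1300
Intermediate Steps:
z(J) = -3 + 1/(39 + J) (z(J) = -3 + 1/(J + 39) = -3 + 1/(39 + J))
43570/(-49523) - z(-141) = 43570/(-49523) - (-116 - 3*(-141))/(39 - 141) = 43570*(-1/49523) - (-116 + 423)/(-102) = -43570/49523 - (-1)*307/102 = -43570/49523 - 1*(-307/102) = -43570/49523 + 307/102 = 10759421/5051346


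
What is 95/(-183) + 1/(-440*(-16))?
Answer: -668617/1288320 ≈ -0.51898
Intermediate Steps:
95/(-183) + 1/(-440*(-16)) = 95*(-1/183) - 1/440*(-1/16) = -95/183 + 1/7040 = -668617/1288320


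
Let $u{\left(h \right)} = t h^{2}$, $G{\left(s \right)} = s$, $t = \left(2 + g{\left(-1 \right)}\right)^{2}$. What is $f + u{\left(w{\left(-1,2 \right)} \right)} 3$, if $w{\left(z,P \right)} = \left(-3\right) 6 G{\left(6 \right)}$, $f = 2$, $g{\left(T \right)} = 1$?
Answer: $314930$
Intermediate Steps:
$t = 9$ ($t = \left(2 + 1\right)^{2} = 3^{2} = 9$)
$w{\left(z,P \right)} = -108$ ($w{\left(z,P \right)} = \left(-3\right) 6 \cdot 6 = \left(-18\right) 6 = -108$)
$u{\left(h \right)} = 9 h^{2}$
$f + u{\left(w{\left(-1,2 \right)} \right)} 3 = 2 + 9 \left(-108\right)^{2} \cdot 3 = 2 + 9 \cdot 11664 \cdot 3 = 2 + 104976 \cdot 3 = 2 + 314928 = 314930$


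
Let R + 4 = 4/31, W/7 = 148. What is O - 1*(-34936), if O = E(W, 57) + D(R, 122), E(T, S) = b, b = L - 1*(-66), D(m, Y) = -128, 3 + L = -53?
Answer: 34818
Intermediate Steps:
L = -56 (L = -3 - 53 = -56)
W = 1036 (W = 7*148 = 1036)
R = -120/31 (R = -4 + 4/31 = -120/31 ≈ -3.8710)
b = 10 (b = -56 - 1*(-66) = -56 + 66 = 10)
E(T, S) = 10
O = -118 (O = 10 - 128 = -118)
O - 1*(-34936) = -118 - 1*(-34936) = -118 + 34936 = 34818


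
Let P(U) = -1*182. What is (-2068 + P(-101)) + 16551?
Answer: 14301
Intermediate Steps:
P(U) = -182
(-2068 + P(-101)) + 16551 = (-2068 - 182) + 16551 = -2250 + 16551 = 14301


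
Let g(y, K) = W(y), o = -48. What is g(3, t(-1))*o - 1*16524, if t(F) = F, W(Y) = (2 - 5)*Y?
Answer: -16092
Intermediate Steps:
W(Y) = -3*Y
g(y, K) = -3*y
g(3, t(-1))*o - 1*16524 = -3*3*(-48) - 1*16524 = -9*(-48) - 16524 = 432 - 16524 = -16092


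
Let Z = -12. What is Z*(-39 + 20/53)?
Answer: 24564/53 ≈ 463.47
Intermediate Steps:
Z*(-39 + 20/53) = -12*(-39 + 20/53) = -12*(-2047/53) = 24564/53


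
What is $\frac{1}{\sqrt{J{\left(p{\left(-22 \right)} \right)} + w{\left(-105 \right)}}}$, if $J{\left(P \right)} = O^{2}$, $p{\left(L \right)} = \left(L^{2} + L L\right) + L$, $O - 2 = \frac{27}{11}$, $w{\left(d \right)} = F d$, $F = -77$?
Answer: $\frac{11 \sqrt{20014}}{140098} \approx 0.011108$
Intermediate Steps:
$w{\left(d \right)} = - 77 d$
$O = \frac{49}{11}$ ($O = 2 + \frac{27}{11} = \frac{49}{11} \approx 4.4545$)
$p{\left(L \right)} = L + 2 L^{2}$ ($p{\left(L \right)} = \left(L^{2} + L^{2}\right) + L = 2 L^{2} + L = L + 2 L^{2}$)
$J{\left(P \right)} = \frac{2401}{121}$ ($J{\left(P \right)} = \left(\frac{49}{11}\right)^{2} = \frac{2401}{121}$)
$\frac{1}{\sqrt{J{\left(p{\left(-22 \right)} \right)} + w{\left(-105 \right)}}} = \frac{1}{\sqrt{\frac{2401}{121} - -8085}} = \frac{1}{\sqrt{\frac{2401}{121} + 8085}} = \frac{1}{\sqrt{\frac{980686}{121}}} = \frac{1}{\frac{7}{11} \sqrt{20014}} = \frac{11 \sqrt{20014}}{140098}$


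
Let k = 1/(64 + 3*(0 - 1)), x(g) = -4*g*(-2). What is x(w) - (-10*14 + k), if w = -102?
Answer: -41237/61 ≈ -676.02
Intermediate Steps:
x(g) = 8*g
k = 1/61 (k = 1/(64 + 3*(-1)) = 1/(64 - 3) = 1/61 ≈ 0.016393)
x(w) - (-10*14 + k) = 8*(-102) - (-10*14 + 1/61) = -816 - (-140 + 1/61) = -816 - 1*(-8539/61) = -816 + 8539/61 = -41237/61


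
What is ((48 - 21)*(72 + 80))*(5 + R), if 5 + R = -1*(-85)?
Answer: 348840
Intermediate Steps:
R = 80 (R = -5 - 1*(-85) = -5 + 85 = 80)
((48 - 21)*(72 + 80))*(5 + R) = ((48 - 21)*(72 + 80))*(5 + 80) = (27*152)*85 = 4104*85 = 348840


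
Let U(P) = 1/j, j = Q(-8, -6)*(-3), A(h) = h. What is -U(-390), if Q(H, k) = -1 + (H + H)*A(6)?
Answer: -1/291 ≈ -0.0034364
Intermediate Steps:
Q(H, k) = -1 + 12*H (Q(H, k) = -1 + (H + H)*6 = -1 + (2*H)*6 = -1 + 12*H)
j = 291 (j = (-1 + 12*(-8))*(-3) = (-1 - 96)*(-3) = -97*(-3) = 291)
U(P) = 1/291
-U(-390) = -1*1/291 = -1/291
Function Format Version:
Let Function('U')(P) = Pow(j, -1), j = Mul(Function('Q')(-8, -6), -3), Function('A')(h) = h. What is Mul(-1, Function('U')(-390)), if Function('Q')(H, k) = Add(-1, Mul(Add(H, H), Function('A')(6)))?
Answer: Rational(-1, 291) ≈ -0.0034364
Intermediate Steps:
Function('Q')(H, k) = Add(-1, Mul(12, H)) (Function('Q')(H, k) = Add(-1, Mul(Add(H, H), 6)) = Add(-1, Mul(Mul(2, H), 6)) = Add(-1, Mul(12, H)))
j = 291 (j = Mul(Add(-1, Mul(12, -8)), -3) = Mul(Add(-1, -96), -3) = Mul(-97, -3) = 291)
Function('U')(P) = Rational(1, 291) (Function('U')(P) = Pow(291, -1) = Rational(1, 291))
Mul(-1, Function('U')(-390)) = Mul(-1, Rational(1, 291)) = Rational(-1, 291)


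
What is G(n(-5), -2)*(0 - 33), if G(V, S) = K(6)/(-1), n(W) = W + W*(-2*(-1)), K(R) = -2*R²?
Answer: -2376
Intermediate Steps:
n(W) = 3*W (n(W) = W + W*2 = W + 2*W = 3*W)
G(V, S) = 72 (G(V, S) = -2*6²/(-1) = -2*36*(-1) = -72*(-1) = 72)
G(n(-5), -2)*(0 - 33) = 72*(0 - 33) = 72*(-33) = -2376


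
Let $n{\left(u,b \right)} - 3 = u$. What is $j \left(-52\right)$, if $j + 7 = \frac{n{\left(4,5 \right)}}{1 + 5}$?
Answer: $\frac{910}{3} \approx 303.33$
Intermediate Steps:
$n{\left(u,b \right)} = 3 + u$
$j = - \frac{35}{6}$ ($j = -7 + \frac{3 + 4}{1 + 5} = -7 + \frac{7}{6} = - \frac{35}{6} \approx -5.8333$)
$j \left(-52\right) = \left(- \frac{35}{6}\right) \left(-52\right) = \frac{910}{3}$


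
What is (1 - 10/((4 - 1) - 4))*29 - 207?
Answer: 112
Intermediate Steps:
(1 - 10/((4 - 1) - 4))*29 - 207 = (1 - 10/(3 - 4))*29 - 207 = (1 - 10/(-1))*29 - 207 = (1 - 1*(-10))*29 - 207 = (1 + 10)*29 - 207 = 11*29 - 207 = 319 - 207 = 112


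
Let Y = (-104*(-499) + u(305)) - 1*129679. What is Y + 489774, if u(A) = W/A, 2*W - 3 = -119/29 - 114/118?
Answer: 429999123069/1043710 ≈ 4.1199e+5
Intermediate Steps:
W = -3541/3422 (W = 3/2 + (-119/29 - 114/118)/2 = 3/2 + (-119*1/29 - 114*1/118)/2 = 3/2 + (-119/29 - 57/59)/2 = 3/2 + (½)*(-8674/1711) = 3/2 - 4337/1711 = -3541/3422 ≈ -1.0348)
u(A) = -3541/(3422*A)
Y = -81182898471/1043710 (Y = (-104*(-499) - 3541/3422/305) - 1*129679 = (51896 - 3541/3422*1/305) - 129679 = (51896 - 3541/1043710) - 129679 = 54164370619/1043710 - 129679 = -81182898471/1043710 ≈ -77783.)
Y + 489774 = -81182898471/1043710 + 489774 = 429999123069/1043710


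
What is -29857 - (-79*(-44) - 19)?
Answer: -33314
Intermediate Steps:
-29857 - (-79*(-44) - 19) = -29857 - (3476 - 19) = -29857 - 1*3457 = -29857 - 3457 = -33314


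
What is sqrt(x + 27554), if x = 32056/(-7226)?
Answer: sqrt(359625641862)/3613 ≈ 165.98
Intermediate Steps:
x = -16028/3613 (x = 32056*(-1/7226) = -16028/3613 ≈ -4.4362)
sqrt(x + 27554) = sqrt(-16028/3613 + 27554) = sqrt(99536574/3613) = sqrt(359625641862)/3613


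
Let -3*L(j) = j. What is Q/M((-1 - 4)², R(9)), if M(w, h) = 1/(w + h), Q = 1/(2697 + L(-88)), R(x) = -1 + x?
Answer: 99/8179 ≈ 0.012104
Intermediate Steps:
L(j) = -j/3
Q = 3/8179 (Q = 1/(2697 - ⅓*(-88)) = 1/(2697 + 88/3) = 1/(8179/3) = 3/8179 ≈ 0.00036679)
M(w, h) = 1/(h + w)
Q/M((-1 - 4)², R(9)) = 3/(8179*(1/((-1 + 9) + (-1 - 4)²))) = 3/(8179*(1/(8 + (-5)²))) = 3/(8179*(1/(8 + 25))) = 3/(8179*(1/33)) = (3/8179)*33 = 99/8179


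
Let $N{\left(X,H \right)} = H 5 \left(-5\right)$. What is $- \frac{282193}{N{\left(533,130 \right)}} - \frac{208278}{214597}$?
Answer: $\frac{59880867721}{697440250} \approx 85.858$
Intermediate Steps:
$N{\left(X,H \right)} = - 25 H$ ($N{\left(X,H \right)} = H \left(-25\right) = - 25 H$)
$- \frac{282193}{N{\left(533,130 \right)}} - \frac{208278}{214597} = - \frac{282193}{\left(-25\right) 130} - \frac{208278}{214597} = - \frac{282193}{-3250} - \frac{208278}{214597} = \left(-282193\right) \left(- \frac{1}{3250}\right) - \frac{208278}{214597} = \frac{282193}{3250} - \frac{208278}{214597} = \frac{59880867721}{697440250}$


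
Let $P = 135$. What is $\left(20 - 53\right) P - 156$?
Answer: $-4611$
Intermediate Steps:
$\left(20 - 53\right) P - 156 = \left(20 - 53\right) 135 - 156 = \left(-33\right) 135 - 156 = -4455 - 156 = -4611$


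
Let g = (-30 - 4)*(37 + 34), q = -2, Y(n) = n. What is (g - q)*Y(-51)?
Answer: 123012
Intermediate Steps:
g = -2414 (g = -34*71 = -2414)
(g - q)*Y(-51) = (-2414 - 1*(-2))*(-51) = (-2414 + 2)*(-51) = -2412*(-51) = 123012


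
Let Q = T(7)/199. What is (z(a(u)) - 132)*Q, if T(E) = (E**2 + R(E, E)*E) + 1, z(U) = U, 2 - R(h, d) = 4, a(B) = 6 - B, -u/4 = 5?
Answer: -3816/199 ≈ -19.176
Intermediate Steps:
u = -20 (u = -4*5 = -20)
R(h, d) = -2 (R(h, d) = 2 - 1*4 = 2 - 4 = -2)
T(E) = 1 + E**2 - 2*E (T(E) = (E**2 - 2*E) + 1 = 1 + E**2 - 2*E)
Q = 36/199 (Q = (1 + 7**2 - 2*7)/199 = (1 + 49 - 14)*(1/199) = 36*(1/199) = 36/199 ≈ 0.18090)
(z(a(u)) - 132)*Q = ((6 - 1*(-20)) - 132)*(36/199) = ((6 + 20) - 132)*(36/199) = (26 - 132)*(36/199) = -106*36/199 = -3816/199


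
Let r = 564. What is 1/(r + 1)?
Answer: 1/565 ≈ 0.0017699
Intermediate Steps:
1/(r + 1) = 1/(564 + 1) = 1/565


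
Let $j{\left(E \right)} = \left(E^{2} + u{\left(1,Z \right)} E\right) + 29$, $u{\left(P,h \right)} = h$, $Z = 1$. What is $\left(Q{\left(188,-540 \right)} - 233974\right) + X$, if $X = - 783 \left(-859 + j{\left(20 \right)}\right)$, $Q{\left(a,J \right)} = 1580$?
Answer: $88636$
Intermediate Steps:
$j{\left(E \right)} = 29 + E + E^{2}$ ($j{\left(E \right)} = \left(E^{2} + 1 E\right) + 29 = \left(E^{2} + E\right) + 29 = \left(E + E^{2}\right) + 29 = 29 + E + E^{2}$)
$X = 321030$ ($X = - 783 \left(-859 + \left(29 + 20 + 20^{2}\right)\right) = - 783 \left(-859 + \left(29 + 20 + 400\right)\right) = - 783 \left(-859 + 449\right) = \left(-783\right) \left(-410\right) = 321030$)
$\left(Q{\left(188,-540 \right)} - 233974\right) + X = \left(1580 - 233974\right) + 321030 = -232394 + 321030 = 88636$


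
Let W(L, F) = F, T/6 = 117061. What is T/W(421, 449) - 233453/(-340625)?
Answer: 239348239147/152940625 ≈ 1565.0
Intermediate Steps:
T = 702366 (T = 6*117061 = 702366)
T/W(421, 449) - 233453/(-340625) = 702366/449 - 233453/(-340625) = 702366*(1/449) - 233453*(-1/340625) = 702366/449 + 233453/340625 = 239348239147/152940625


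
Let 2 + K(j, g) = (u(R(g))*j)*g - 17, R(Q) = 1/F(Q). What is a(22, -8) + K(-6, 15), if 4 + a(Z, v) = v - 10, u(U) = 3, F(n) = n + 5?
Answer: -311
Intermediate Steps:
F(n) = 5 + n
R(Q) = 1/(5 + Q)
a(Z, v) = -14 + v (a(Z, v) = -4 + (v - 10) = -4 + (-10 + v) = -14 + v)
K(j, g) = -19 + 3*g*j (K(j, g) = -2 + ((3*j)*g - 17) = -2 + (3*g*j - 17) = -2 + (-17 + 3*g*j) = -19 + 3*g*j)
a(22, -8) + K(-6, 15) = (-14 - 8) + (-19 + 3*15*(-6)) = -22 + (-19 - 270) = -22 - 289 = -311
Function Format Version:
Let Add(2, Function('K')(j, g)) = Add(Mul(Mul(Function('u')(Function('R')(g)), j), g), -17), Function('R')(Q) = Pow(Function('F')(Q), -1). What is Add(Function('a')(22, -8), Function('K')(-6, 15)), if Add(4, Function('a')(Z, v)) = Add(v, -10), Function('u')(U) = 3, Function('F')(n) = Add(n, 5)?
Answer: -311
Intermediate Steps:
Function('F')(n) = Add(5, n)
Function('R')(Q) = Pow(Add(5, Q), -1)
Function('a')(Z, v) = Add(-14, v) (Function('a')(Z, v) = Add(-4, Add(v, -10)) = Add(-4, Add(-10, v)) = Add(-14, v))
Function('K')(j, g) = Add(-19, Mul(3, g, j)) (Function('K')(j, g) = Add(-2, Add(Mul(Mul(3, j), g), -17)) = Add(-2, Add(Mul(3, g, j), -17)) = Add(-2, Add(-17, Mul(3, g, j))) = Add(-19, Mul(3, g, j)))
Add(Function('a')(22, -8), Function('K')(-6, 15)) = Add(Add(-14, -8), Add(-19, Mul(3, 15, -6))) = Add(-22, Add(-19, -270)) = Add(-22, -289) = -311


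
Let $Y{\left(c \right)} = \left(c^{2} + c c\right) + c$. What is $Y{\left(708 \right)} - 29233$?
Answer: $974003$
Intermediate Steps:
$Y{\left(c \right)} = c + 2 c^{2}$ ($Y{\left(c \right)} = \left(c^{2} + c^{2}\right) + c = 2 c^{2} + c = c + 2 c^{2}$)
$Y{\left(708 \right)} - 29233 = 708 \left(1 + 2 \cdot 708\right) - 29233 = 708 \left(1 + 1416\right) - 29233 = 708 \cdot 1417 - 29233 = 1003236 - 29233 = 974003$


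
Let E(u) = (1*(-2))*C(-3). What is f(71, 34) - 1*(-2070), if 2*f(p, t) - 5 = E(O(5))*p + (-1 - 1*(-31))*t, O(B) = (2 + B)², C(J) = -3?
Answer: 5591/2 ≈ 2795.5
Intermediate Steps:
E(u) = 6 (E(u) = (1*(-2))*(-3) = -2*(-3) = 6)
f(p, t) = 5/2 + 3*p + 15*t (f(p, t) = 5/2 + (6*p + (-1 - 1*(-31))*t)/2 = 5/2 + (6*p + (-1 + 31)*t)/2 = 5/2 + (6*p + 30*t)/2 = 5/2 + (3*p + 15*t) = 5/2 + 3*p + 15*t)
f(71, 34) - 1*(-2070) = (5/2 + 3*71 + 15*34) - 1*(-2070) = (5/2 + 213 + 510) + 2070 = 1451/2 + 2070 = 5591/2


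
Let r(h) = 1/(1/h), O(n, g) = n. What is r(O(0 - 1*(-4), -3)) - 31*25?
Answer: -771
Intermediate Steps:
r(h) = h (r(h) = 1/(1/h) = h)
r(O(0 - 1*(-4), -3)) - 31*25 = (0 - 1*(-4)) - 31*25 = (0 + 4) - 775 = 4 - 775 = -771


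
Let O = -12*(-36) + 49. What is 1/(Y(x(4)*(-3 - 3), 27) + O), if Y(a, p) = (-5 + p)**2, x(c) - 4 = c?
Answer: 1/965 ≈ 0.0010363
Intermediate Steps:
x(c) = 4 + c
O = 481 (O = 432 + 49 = 481)
1/(Y(x(4)*(-3 - 3), 27) + O) = 1/((-5 + 27)**2 + 481) = 1/(22**2 + 481) = 1/(484 + 481) = 1/965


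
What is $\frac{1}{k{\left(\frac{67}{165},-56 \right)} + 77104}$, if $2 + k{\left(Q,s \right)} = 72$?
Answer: $\frac{1}{77174} \approx 1.2958 \cdot 10^{-5}$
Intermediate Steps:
$k{\left(Q,s \right)} = 70$ ($k{\left(Q,s \right)} = -2 + 72 = 70$)
$\frac{1}{k{\left(\frac{67}{165},-56 \right)} + 77104} = \frac{1}{70 + 77104} = \frac{1}{77174}$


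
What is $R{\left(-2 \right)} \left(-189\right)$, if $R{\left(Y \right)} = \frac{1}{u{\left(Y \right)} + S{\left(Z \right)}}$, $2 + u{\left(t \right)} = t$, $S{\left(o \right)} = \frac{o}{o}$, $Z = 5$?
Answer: $63$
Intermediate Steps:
$S{\left(o \right)} = 1$
$u{\left(t \right)} = -2 + t$
$R{\left(Y \right)} = \frac{1}{-1 + Y}$ ($R{\left(Y \right)} = \frac{1}{\left(-2 + Y\right) + 1} = \frac{1}{-1 + Y}$)
$R{\left(-2 \right)} \left(-189\right) = \frac{1}{-1 - 2} \left(-189\right) = \frac{1}{-3} \left(-189\right) = \left(- \frac{1}{3}\right) \left(-189\right) = 63$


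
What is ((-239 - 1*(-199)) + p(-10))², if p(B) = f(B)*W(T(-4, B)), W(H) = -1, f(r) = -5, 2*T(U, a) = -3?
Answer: 1225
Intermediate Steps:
T(U, a) = -3/2 (T(U, a) = (½)*(-3) = -3/2)
p(B) = 5 (p(B) = -5*(-1) = 5)
((-239 - 1*(-199)) + p(-10))² = ((-239 - 1*(-199)) + 5)² = ((-239 + 199) + 5)² = (-40 + 5)² = (-35)² = 1225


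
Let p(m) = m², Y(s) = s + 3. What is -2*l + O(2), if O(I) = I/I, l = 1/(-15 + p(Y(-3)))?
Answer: 17/15 ≈ 1.1333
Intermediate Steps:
Y(s) = 3 + s
l = -1/15 (l = 1/(-15 + (3 - 3)²) = 1/(-15 + 0²) = 1/(-15 + 0) = 1/(-15) = -1/15 ≈ -0.066667)
O(I) = 1
-2*l + O(2) = -2*(-1/15) + 1 = 2/15 + 1 = 17/15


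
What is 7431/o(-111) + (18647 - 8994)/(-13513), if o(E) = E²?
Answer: -6173170/55497891 ≈ -0.11123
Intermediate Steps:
7431/o(-111) + (18647 - 8994)/(-13513) = 7431/((-111)²) + (18647 - 8994)/(-13513) = 7431/12321 + 9653*(-1/13513) = 7431*(1/12321) - 9653/13513 = 2477/4107 - 9653/13513 = -6173170/55497891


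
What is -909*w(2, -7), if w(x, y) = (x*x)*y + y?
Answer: 31815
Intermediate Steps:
w(x, y) = y + y*x² (w(x, y) = x²*y + y = y*x² + y = y + y*x²)
-909*w(2, -7) = -(-6363)*(1 + 2²) = -(-6363)*(1 + 4) = -(-6363)*5 = -909*(-35) = 31815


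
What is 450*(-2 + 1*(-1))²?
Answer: 4050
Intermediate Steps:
450*(-2 + 1*(-1))² = 450*(-2 - 1)² = 450*(-3)² = 450*9 = 4050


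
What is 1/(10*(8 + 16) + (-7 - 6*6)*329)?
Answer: -1/13907 ≈ -7.1906e-5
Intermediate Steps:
1/(10*(8 + 16) + (-7 - 6*6)*329) = 1/(10*24 + (-7 - 36)*329) = 1/(240 - 43*329) = 1/(240 - 14147) = 1/(-13907) = -1/13907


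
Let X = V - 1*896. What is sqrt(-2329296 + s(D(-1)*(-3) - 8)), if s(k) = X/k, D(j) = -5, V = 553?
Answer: I*sqrt(2329345) ≈ 1526.2*I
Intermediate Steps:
X = -343 (X = 553 - 1*896 = 553 - 896 = -343)
s(k) = -343/k
sqrt(-2329296 + s(D(-1)*(-3) - 8)) = sqrt(-2329296 - 343/(-5*(-3) - 8)) = sqrt(-2329296 - 343/(15 - 8)) = sqrt(-2329296 - 343/7) = sqrt(-2329296 - 343*1/7) = sqrt(-2329296 - 49) = sqrt(-2329345) = I*sqrt(2329345)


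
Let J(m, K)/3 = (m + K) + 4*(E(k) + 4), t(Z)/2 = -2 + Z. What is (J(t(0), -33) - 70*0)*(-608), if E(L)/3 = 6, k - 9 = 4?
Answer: -93024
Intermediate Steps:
k = 13 (k = 9 + 4 = 13)
E(L) = 18 (E(L) = 3*6 = 18)
t(Z) = -4 + 2*Z (t(Z) = 2*(-2 + Z) = -4 + 2*Z)
J(m, K) = 264 + 3*K + 3*m (J(m, K) = 3*((m + K) + 4*(18 + 4)) = 3*((K + m) + 4*22) = 3*((K + m) + 88) = 3*(88 + K + m) = 264 + 3*K + 3*m)
(J(t(0), -33) - 70*0)*(-608) = ((264 + 3*(-33) + 3*(-4 + 2*0)) - 70*0)*(-608) = ((264 - 99 + 3*(-4 + 0)) + 0)*(-608) = ((264 - 99 + 3*(-4)) + 0)*(-608) = ((264 - 99 - 12) + 0)*(-608) = (153 + 0)*(-608) = 153*(-608) = -93024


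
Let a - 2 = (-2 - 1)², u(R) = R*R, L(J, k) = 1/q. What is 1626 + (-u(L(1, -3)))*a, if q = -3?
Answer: 14623/9 ≈ 1624.8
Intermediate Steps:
L(J, k) = -⅓ (L(J, k) = 1/(-3) = -⅓)
u(R) = R²
a = 11 (a = 2 + (-2 - 1)² = 2 + (-3)² = 2 + 9 = 11)
1626 + (-u(L(1, -3)))*a = 1626 - (-⅓)²*11 = 1626 - 1*⅑*11 = 1626 - ⅑*11 = 1626 - 11/9 = 14623/9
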